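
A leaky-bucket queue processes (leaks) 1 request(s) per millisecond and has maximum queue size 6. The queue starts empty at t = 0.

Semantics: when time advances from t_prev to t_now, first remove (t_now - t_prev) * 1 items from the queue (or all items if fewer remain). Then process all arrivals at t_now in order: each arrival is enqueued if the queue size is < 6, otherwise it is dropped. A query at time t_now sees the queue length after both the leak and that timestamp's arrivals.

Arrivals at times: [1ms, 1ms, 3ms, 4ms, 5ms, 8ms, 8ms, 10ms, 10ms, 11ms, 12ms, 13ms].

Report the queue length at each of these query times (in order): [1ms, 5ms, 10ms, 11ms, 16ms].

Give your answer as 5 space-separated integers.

Answer: 2 1 2 2 0

Derivation:
Queue lengths at query times:
  query t=1ms: backlog = 2
  query t=5ms: backlog = 1
  query t=10ms: backlog = 2
  query t=11ms: backlog = 2
  query t=16ms: backlog = 0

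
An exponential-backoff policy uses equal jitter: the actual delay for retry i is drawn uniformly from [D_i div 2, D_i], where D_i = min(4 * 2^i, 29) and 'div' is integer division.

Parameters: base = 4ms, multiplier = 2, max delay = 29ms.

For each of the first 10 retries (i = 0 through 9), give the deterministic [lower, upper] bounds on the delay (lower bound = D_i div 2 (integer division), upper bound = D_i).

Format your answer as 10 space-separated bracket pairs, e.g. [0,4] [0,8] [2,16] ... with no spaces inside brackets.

Answer: [2,4] [4,8] [8,16] [14,29] [14,29] [14,29] [14,29] [14,29] [14,29] [14,29]

Derivation:
Computing bounds per retry:
  i=0: D_i=min(4*2^0,29)=4, bounds=[2,4]
  i=1: D_i=min(4*2^1,29)=8, bounds=[4,8]
  i=2: D_i=min(4*2^2,29)=16, bounds=[8,16]
  i=3: D_i=min(4*2^3,29)=29, bounds=[14,29]
  i=4: D_i=min(4*2^4,29)=29, bounds=[14,29]
  i=5: D_i=min(4*2^5,29)=29, bounds=[14,29]
  i=6: D_i=min(4*2^6,29)=29, bounds=[14,29]
  i=7: D_i=min(4*2^7,29)=29, bounds=[14,29]
  i=8: D_i=min(4*2^8,29)=29, bounds=[14,29]
  i=9: D_i=min(4*2^9,29)=29, bounds=[14,29]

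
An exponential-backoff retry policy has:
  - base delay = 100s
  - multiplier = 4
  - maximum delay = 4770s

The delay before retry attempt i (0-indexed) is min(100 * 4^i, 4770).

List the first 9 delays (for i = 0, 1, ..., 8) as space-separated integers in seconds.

Computing each delay:
  i=0: min(100*4^0, 4770) = 100
  i=1: min(100*4^1, 4770) = 400
  i=2: min(100*4^2, 4770) = 1600
  i=3: min(100*4^3, 4770) = 4770
  i=4: min(100*4^4, 4770) = 4770
  i=5: min(100*4^5, 4770) = 4770
  i=6: min(100*4^6, 4770) = 4770
  i=7: min(100*4^7, 4770) = 4770
  i=8: min(100*4^8, 4770) = 4770

Answer: 100 400 1600 4770 4770 4770 4770 4770 4770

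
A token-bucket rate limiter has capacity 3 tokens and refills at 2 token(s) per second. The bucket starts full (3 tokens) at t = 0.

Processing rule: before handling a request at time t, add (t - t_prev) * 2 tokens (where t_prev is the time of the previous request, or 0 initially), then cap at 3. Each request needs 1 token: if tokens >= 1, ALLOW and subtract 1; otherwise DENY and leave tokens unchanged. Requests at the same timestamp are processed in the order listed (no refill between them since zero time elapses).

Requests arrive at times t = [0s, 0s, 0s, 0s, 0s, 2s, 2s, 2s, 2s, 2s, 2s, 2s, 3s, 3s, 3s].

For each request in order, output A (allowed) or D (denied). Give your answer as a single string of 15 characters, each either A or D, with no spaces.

Answer: AAADDAAADDDDAAD

Derivation:
Simulating step by step:
  req#1 t=0s: ALLOW
  req#2 t=0s: ALLOW
  req#3 t=0s: ALLOW
  req#4 t=0s: DENY
  req#5 t=0s: DENY
  req#6 t=2s: ALLOW
  req#7 t=2s: ALLOW
  req#8 t=2s: ALLOW
  req#9 t=2s: DENY
  req#10 t=2s: DENY
  req#11 t=2s: DENY
  req#12 t=2s: DENY
  req#13 t=3s: ALLOW
  req#14 t=3s: ALLOW
  req#15 t=3s: DENY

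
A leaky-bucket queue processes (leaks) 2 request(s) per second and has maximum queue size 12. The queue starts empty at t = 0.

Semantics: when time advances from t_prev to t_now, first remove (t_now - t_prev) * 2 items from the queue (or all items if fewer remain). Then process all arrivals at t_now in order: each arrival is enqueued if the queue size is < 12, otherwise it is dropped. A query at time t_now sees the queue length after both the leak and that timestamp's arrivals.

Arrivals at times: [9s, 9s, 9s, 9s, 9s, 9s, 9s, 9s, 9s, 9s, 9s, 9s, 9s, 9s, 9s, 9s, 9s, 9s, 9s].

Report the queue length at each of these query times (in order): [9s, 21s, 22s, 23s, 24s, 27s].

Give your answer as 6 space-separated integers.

Answer: 12 0 0 0 0 0

Derivation:
Queue lengths at query times:
  query t=9s: backlog = 12
  query t=21s: backlog = 0
  query t=22s: backlog = 0
  query t=23s: backlog = 0
  query t=24s: backlog = 0
  query t=27s: backlog = 0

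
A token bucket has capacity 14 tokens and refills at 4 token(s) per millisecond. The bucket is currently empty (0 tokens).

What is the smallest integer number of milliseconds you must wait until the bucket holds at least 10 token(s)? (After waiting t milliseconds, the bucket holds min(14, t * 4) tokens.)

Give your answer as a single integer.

Answer: 3

Derivation:
Need t * 4 >= 10, so t >= 10/4.
Smallest integer t = ceil(10/4) = 3.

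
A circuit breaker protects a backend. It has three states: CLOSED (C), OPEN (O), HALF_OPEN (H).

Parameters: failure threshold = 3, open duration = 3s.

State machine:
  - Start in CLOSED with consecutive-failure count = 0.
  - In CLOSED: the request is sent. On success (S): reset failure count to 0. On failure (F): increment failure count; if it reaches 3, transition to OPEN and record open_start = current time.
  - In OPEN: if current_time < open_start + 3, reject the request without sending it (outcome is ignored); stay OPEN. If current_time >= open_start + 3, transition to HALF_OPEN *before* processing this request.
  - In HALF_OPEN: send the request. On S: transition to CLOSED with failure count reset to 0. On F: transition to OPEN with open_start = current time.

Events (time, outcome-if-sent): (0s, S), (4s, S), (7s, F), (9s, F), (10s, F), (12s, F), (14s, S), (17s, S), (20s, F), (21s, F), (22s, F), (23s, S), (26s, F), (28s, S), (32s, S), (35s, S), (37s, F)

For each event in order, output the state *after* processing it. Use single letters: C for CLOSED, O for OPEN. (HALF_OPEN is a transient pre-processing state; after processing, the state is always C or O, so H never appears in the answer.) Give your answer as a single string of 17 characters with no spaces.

Answer: CCCCOOCCCCOOOOCCC

Derivation:
State after each event:
  event#1 t=0s outcome=S: state=CLOSED
  event#2 t=4s outcome=S: state=CLOSED
  event#3 t=7s outcome=F: state=CLOSED
  event#4 t=9s outcome=F: state=CLOSED
  event#5 t=10s outcome=F: state=OPEN
  event#6 t=12s outcome=F: state=OPEN
  event#7 t=14s outcome=S: state=CLOSED
  event#8 t=17s outcome=S: state=CLOSED
  event#9 t=20s outcome=F: state=CLOSED
  event#10 t=21s outcome=F: state=CLOSED
  event#11 t=22s outcome=F: state=OPEN
  event#12 t=23s outcome=S: state=OPEN
  event#13 t=26s outcome=F: state=OPEN
  event#14 t=28s outcome=S: state=OPEN
  event#15 t=32s outcome=S: state=CLOSED
  event#16 t=35s outcome=S: state=CLOSED
  event#17 t=37s outcome=F: state=CLOSED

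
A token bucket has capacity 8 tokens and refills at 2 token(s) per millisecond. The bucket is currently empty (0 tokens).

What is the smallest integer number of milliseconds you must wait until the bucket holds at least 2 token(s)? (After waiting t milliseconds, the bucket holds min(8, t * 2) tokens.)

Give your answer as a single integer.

Answer: 1

Derivation:
Need t * 2 >= 2, so t >= 2/2.
Smallest integer t = ceil(2/2) = 1.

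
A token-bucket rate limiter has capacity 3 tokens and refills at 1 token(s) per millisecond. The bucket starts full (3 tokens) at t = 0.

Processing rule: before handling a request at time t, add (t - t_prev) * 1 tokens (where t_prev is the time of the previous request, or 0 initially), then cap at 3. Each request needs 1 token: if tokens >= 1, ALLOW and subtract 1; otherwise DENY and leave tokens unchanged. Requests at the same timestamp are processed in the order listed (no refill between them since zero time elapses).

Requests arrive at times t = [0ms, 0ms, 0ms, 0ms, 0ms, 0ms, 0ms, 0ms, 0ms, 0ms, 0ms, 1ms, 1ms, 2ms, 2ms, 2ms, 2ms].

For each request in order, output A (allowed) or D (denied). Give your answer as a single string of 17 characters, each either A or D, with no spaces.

Simulating step by step:
  req#1 t=0ms: ALLOW
  req#2 t=0ms: ALLOW
  req#3 t=0ms: ALLOW
  req#4 t=0ms: DENY
  req#5 t=0ms: DENY
  req#6 t=0ms: DENY
  req#7 t=0ms: DENY
  req#8 t=0ms: DENY
  req#9 t=0ms: DENY
  req#10 t=0ms: DENY
  req#11 t=0ms: DENY
  req#12 t=1ms: ALLOW
  req#13 t=1ms: DENY
  req#14 t=2ms: ALLOW
  req#15 t=2ms: DENY
  req#16 t=2ms: DENY
  req#17 t=2ms: DENY

Answer: AAADDDDDDDDADADDD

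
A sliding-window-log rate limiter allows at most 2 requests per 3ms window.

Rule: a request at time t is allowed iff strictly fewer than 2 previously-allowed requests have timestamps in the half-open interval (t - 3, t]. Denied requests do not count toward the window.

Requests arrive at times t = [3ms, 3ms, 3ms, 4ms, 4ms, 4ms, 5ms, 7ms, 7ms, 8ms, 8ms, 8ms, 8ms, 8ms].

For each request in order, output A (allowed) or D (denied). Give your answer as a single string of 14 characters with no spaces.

Tracking allowed requests in the window:
  req#1 t=3ms: ALLOW
  req#2 t=3ms: ALLOW
  req#3 t=3ms: DENY
  req#4 t=4ms: DENY
  req#5 t=4ms: DENY
  req#6 t=4ms: DENY
  req#7 t=5ms: DENY
  req#8 t=7ms: ALLOW
  req#9 t=7ms: ALLOW
  req#10 t=8ms: DENY
  req#11 t=8ms: DENY
  req#12 t=8ms: DENY
  req#13 t=8ms: DENY
  req#14 t=8ms: DENY

Answer: AADDDDDAADDDDD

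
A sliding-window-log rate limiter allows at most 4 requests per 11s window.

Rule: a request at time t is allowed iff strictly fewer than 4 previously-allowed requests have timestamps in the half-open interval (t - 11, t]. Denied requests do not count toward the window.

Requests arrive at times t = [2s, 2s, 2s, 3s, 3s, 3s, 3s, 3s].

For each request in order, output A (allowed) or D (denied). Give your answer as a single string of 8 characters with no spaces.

Answer: AAAADDDD

Derivation:
Tracking allowed requests in the window:
  req#1 t=2s: ALLOW
  req#2 t=2s: ALLOW
  req#3 t=2s: ALLOW
  req#4 t=3s: ALLOW
  req#5 t=3s: DENY
  req#6 t=3s: DENY
  req#7 t=3s: DENY
  req#8 t=3s: DENY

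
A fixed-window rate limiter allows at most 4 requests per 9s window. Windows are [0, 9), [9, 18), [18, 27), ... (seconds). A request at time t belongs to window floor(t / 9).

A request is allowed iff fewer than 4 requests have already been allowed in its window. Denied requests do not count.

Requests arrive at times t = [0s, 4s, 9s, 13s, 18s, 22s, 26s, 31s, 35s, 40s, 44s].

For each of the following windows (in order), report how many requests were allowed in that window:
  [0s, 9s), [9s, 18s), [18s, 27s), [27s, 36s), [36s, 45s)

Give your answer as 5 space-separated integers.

Processing requests:
  req#1 t=0s (window 0): ALLOW
  req#2 t=4s (window 0): ALLOW
  req#3 t=9s (window 1): ALLOW
  req#4 t=13s (window 1): ALLOW
  req#5 t=18s (window 2): ALLOW
  req#6 t=22s (window 2): ALLOW
  req#7 t=26s (window 2): ALLOW
  req#8 t=31s (window 3): ALLOW
  req#9 t=35s (window 3): ALLOW
  req#10 t=40s (window 4): ALLOW
  req#11 t=44s (window 4): ALLOW

Allowed counts by window: 2 2 3 2 2

Answer: 2 2 3 2 2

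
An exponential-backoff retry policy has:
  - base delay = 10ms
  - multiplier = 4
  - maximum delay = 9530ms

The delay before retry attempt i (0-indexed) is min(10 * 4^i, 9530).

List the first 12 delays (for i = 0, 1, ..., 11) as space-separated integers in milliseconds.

Computing each delay:
  i=0: min(10*4^0, 9530) = 10
  i=1: min(10*4^1, 9530) = 40
  i=2: min(10*4^2, 9530) = 160
  i=3: min(10*4^3, 9530) = 640
  i=4: min(10*4^4, 9530) = 2560
  i=5: min(10*4^5, 9530) = 9530
  i=6: min(10*4^6, 9530) = 9530
  i=7: min(10*4^7, 9530) = 9530
  i=8: min(10*4^8, 9530) = 9530
  i=9: min(10*4^9, 9530) = 9530
  i=10: min(10*4^10, 9530) = 9530
  i=11: min(10*4^11, 9530) = 9530

Answer: 10 40 160 640 2560 9530 9530 9530 9530 9530 9530 9530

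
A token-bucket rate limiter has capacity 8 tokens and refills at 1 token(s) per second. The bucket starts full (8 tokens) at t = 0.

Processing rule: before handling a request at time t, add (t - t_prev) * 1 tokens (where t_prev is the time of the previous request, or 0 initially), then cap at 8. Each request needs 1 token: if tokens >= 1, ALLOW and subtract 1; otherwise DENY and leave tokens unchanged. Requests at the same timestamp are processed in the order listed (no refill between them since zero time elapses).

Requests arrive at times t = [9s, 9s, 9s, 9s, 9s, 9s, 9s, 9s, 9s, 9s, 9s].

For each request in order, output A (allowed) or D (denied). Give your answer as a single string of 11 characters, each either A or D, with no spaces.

Answer: AAAAAAAADDD

Derivation:
Simulating step by step:
  req#1 t=9s: ALLOW
  req#2 t=9s: ALLOW
  req#3 t=9s: ALLOW
  req#4 t=9s: ALLOW
  req#5 t=9s: ALLOW
  req#6 t=9s: ALLOW
  req#7 t=9s: ALLOW
  req#8 t=9s: ALLOW
  req#9 t=9s: DENY
  req#10 t=9s: DENY
  req#11 t=9s: DENY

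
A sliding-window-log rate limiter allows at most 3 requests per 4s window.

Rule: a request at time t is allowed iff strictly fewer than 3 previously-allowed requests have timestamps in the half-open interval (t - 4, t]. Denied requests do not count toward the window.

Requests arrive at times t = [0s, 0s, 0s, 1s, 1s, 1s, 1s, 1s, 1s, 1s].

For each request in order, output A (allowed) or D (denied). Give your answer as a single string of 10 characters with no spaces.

Tracking allowed requests in the window:
  req#1 t=0s: ALLOW
  req#2 t=0s: ALLOW
  req#3 t=0s: ALLOW
  req#4 t=1s: DENY
  req#5 t=1s: DENY
  req#6 t=1s: DENY
  req#7 t=1s: DENY
  req#8 t=1s: DENY
  req#9 t=1s: DENY
  req#10 t=1s: DENY

Answer: AAADDDDDDD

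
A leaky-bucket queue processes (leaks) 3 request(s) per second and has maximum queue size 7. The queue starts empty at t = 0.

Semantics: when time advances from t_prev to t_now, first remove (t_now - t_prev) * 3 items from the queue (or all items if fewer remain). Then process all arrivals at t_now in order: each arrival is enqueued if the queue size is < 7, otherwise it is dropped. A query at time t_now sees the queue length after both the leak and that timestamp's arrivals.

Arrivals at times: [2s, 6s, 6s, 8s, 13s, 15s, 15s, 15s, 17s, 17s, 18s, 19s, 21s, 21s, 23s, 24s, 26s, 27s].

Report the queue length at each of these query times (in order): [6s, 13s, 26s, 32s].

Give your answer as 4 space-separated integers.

Answer: 2 1 1 0

Derivation:
Queue lengths at query times:
  query t=6s: backlog = 2
  query t=13s: backlog = 1
  query t=26s: backlog = 1
  query t=32s: backlog = 0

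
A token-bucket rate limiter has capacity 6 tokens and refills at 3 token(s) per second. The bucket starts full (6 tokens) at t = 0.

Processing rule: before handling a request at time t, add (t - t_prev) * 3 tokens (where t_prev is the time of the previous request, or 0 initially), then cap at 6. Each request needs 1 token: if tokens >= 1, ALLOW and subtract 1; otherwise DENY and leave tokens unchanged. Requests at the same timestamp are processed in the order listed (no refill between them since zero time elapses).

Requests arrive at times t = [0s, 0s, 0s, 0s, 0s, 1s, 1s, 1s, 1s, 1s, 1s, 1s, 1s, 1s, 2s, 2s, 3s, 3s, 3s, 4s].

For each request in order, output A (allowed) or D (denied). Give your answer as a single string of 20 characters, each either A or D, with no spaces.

Simulating step by step:
  req#1 t=0s: ALLOW
  req#2 t=0s: ALLOW
  req#3 t=0s: ALLOW
  req#4 t=0s: ALLOW
  req#5 t=0s: ALLOW
  req#6 t=1s: ALLOW
  req#7 t=1s: ALLOW
  req#8 t=1s: ALLOW
  req#9 t=1s: ALLOW
  req#10 t=1s: DENY
  req#11 t=1s: DENY
  req#12 t=1s: DENY
  req#13 t=1s: DENY
  req#14 t=1s: DENY
  req#15 t=2s: ALLOW
  req#16 t=2s: ALLOW
  req#17 t=3s: ALLOW
  req#18 t=3s: ALLOW
  req#19 t=3s: ALLOW
  req#20 t=4s: ALLOW

Answer: AAAAAAAAADDDDDAAAAAA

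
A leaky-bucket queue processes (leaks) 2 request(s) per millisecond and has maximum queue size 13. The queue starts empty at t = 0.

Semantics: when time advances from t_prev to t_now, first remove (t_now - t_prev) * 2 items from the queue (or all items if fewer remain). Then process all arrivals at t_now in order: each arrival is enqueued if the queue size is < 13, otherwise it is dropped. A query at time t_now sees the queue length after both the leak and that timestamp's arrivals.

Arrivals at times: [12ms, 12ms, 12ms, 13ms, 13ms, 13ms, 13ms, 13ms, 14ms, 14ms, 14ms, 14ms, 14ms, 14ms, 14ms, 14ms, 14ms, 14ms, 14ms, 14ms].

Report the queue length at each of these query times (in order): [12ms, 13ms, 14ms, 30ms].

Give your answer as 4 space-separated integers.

Answer: 3 6 13 0

Derivation:
Queue lengths at query times:
  query t=12ms: backlog = 3
  query t=13ms: backlog = 6
  query t=14ms: backlog = 13
  query t=30ms: backlog = 0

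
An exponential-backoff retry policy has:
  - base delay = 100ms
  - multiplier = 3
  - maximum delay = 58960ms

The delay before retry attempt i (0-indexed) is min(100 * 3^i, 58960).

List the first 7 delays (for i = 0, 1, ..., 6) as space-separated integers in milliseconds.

Answer: 100 300 900 2700 8100 24300 58960

Derivation:
Computing each delay:
  i=0: min(100*3^0, 58960) = 100
  i=1: min(100*3^1, 58960) = 300
  i=2: min(100*3^2, 58960) = 900
  i=3: min(100*3^3, 58960) = 2700
  i=4: min(100*3^4, 58960) = 8100
  i=5: min(100*3^5, 58960) = 24300
  i=6: min(100*3^6, 58960) = 58960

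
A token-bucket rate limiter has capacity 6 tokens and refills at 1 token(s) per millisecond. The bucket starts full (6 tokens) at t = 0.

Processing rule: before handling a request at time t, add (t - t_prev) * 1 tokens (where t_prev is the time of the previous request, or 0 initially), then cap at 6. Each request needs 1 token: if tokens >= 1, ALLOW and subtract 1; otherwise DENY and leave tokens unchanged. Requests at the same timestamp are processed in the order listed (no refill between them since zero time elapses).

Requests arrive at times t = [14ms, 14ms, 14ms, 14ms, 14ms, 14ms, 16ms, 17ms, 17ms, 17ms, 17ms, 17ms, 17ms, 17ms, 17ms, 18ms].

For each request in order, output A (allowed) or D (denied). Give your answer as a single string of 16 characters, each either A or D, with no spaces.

Answer: AAAAAAAAADDDDDDA

Derivation:
Simulating step by step:
  req#1 t=14ms: ALLOW
  req#2 t=14ms: ALLOW
  req#3 t=14ms: ALLOW
  req#4 t=14ms: ALLOW
  req#5 t=14ms: ALLOW
  req#6 t=14ms: ALLOW
  req#7 t=16ms: ALLOW
  req#8 t=17ms: ALLOW
  req#9 t=17ms: ALLOW
  req#10 t=17ms: DENY
  req#11 t=17ms: DENY
  req#12 t=17ms: DENY
  req#13 t=17ms: DENY
  req#14 t=17ms: DENY
  req#15 t=17ms: DENY
  req#16 t=18ms: ALLOW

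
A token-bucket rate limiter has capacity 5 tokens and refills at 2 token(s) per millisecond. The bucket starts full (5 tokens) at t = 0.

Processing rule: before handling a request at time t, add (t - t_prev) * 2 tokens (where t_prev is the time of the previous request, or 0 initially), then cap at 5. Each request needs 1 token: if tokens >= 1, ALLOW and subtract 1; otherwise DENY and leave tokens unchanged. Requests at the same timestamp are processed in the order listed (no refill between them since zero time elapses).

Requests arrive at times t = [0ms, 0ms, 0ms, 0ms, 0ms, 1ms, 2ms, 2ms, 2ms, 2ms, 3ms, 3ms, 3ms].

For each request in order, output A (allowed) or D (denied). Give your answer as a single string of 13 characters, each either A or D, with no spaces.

Answer: AAAAAAAAADAAD

Derivation:
Simulating step by step:
  req#1 t=0ms: ALLOW
  req#2 t=0ms: ALLOW
  req#3 t=0ms: ALLOW
  req#4 t=0ms: ALLOW
  req#5 t=0ms: ALLOW
  req#6 t=1ms: ALLOW
  req#7 t=2ms: ALLOW
  req#8 t=2ms: ALLOW
  req#9 t=2ms: ALLOW
  req#10 t=2ms: DENY
  req#11 t=3ms: ALLOW
  req#12 t=3ms: ALLOW
  req#13 t=3ms: DENY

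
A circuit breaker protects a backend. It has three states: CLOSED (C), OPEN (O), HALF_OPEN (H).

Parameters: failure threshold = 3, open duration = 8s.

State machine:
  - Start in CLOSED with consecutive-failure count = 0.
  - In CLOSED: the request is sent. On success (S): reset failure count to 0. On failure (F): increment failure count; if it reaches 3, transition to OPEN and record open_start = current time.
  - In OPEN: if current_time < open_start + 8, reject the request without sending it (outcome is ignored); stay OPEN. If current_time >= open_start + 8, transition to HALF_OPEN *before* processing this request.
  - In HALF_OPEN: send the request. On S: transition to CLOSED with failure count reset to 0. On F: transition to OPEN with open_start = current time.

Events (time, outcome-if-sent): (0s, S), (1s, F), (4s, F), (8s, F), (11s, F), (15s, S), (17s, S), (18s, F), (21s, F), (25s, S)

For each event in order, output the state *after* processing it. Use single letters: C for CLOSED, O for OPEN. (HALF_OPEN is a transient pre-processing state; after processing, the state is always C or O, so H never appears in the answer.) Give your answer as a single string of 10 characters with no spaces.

State after each event:
  event#1 t=0s outcome=S: state=CLOSED
  event#2 t=1s outcome=F: state=CLOSED
  event#3 t=4s outcome=F: state=CLOSED
  event#4 t=8s outcome=F: state=OPEN
  event#5 t=11s outcome=F: state=OPEN
  event#6 t=15s outcome=S: state=OPEN
  event#7 t=17s outcome=S: state=CLOSED
  event#8 t=18s outcome=F: state=CLOSED
  event#9 t=21s outcome=F: state=CLOSED
  event#10 t=25s outcome=S: state=CLOSED

Answer: CCCOOOCCCC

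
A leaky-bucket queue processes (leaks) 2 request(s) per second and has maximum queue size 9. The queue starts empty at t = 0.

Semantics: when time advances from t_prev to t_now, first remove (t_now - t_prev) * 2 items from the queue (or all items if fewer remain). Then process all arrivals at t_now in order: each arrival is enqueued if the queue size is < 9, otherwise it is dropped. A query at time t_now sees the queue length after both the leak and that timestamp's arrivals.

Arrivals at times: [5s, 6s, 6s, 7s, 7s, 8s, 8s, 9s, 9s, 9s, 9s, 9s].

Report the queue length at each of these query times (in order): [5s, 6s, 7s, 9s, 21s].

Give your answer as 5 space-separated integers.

Answer: 1 2 2 5 0

Derivation:
Queue lengths at query times:
  query t=5s: backlog = 1
  query t=6s: backlog = 2
  query t=7s: backlog = 2
  query t=9s: backlog = 5
  query t=21s: backlog = 0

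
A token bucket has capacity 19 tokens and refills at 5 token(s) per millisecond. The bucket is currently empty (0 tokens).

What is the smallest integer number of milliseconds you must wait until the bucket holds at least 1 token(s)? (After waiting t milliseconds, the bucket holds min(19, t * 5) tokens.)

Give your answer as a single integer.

Need t * 5 >= 1, so t >= 1/5.
Smallest integer t = ceil(1/5) = 1.

Answer: 1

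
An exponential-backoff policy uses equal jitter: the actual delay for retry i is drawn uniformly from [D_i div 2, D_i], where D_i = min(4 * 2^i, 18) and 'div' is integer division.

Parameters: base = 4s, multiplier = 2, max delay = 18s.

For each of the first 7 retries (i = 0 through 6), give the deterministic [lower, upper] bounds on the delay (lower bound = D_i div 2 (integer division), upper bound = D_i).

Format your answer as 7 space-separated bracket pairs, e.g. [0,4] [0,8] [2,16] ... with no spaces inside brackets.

Computing bounds per retry:
  i=0: D_i=min(4*2^0,18)=4, bounds=[2,4]
  i=1: D_i=min(4*2^1,18)=8, bounds=[4,8]
  i=2: D_i=min(4*2^2,18)=16, bounds=[8,16]
  i=3: D_i=min(4*2^3,18)=18, bounds=[9,18]
  i=4: D_i=min(4*2^4,18)=18, bounds=[9,18]
  i=5: D_i=min(4*2^5,18)=18, bounds=[9,18]
  i=6: D_i=min(4*2^6,18)=18, bounds=[9,18]

Answer: [2,4] [4,8] [8,16] [9,18] [9,18] [9,18] [9,18]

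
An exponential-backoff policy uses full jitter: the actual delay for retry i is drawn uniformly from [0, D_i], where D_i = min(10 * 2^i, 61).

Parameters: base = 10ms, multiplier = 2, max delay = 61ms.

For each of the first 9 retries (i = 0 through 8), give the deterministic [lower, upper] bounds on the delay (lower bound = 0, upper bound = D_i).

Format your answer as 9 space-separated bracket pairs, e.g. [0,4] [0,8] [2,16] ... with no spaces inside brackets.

Answer: [0,10] [0,20] [0,40] [0,61] [0,61] [0,61] [0,61] [0,61] [0,61]

Derivation:
Computing bounds per retry:
  i=0: D_i=min(10*2^0,61)=10, bounds=[0,10]
  i=1: D_i=min(10*2^1,61)=20, bounds=[0,20]
  i=2: D_i=min(10*2^2,61)=40, bounds=[0,40]
  i=3: D_i=min(10*2^3,61)=61, bounds=[0,61]
  i=4: D_i=min(10*2^4,61)=61, bounds=[0,61]
  i=5: D_i=min(10*2^5,61)=61, bounds=[0,61]
  i=6: D_i=min(10*2^6,61)=61, bounds=[0,61]
  i=7: D_i=min(10*2^7,61)=61, bounds=[0,61]
  i=8: D_i=min(10*2^8,61)=61, bounds=[0,61]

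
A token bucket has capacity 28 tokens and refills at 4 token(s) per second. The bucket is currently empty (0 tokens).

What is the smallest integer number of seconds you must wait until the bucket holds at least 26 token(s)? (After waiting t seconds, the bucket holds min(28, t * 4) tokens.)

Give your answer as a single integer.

Need t * 4 >= 26, so t >= 26/4.
Smallest integer t = ceil(26/4) = 7.

Answer: 7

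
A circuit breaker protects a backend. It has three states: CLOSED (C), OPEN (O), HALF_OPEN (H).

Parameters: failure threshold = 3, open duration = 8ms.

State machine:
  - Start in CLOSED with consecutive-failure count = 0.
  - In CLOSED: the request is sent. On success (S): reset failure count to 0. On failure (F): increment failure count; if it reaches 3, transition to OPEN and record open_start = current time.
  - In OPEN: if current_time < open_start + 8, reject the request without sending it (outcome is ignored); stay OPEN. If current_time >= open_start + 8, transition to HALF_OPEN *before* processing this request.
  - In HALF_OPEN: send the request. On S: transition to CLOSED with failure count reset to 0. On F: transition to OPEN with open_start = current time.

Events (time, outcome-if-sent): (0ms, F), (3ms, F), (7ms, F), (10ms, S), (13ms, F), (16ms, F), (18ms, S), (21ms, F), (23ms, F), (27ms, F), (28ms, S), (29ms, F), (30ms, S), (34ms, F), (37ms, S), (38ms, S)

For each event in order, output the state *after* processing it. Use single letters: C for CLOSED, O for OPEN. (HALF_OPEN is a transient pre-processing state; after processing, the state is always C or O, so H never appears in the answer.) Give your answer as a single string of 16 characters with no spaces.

Answer: CCOOOOOOOOOOOOCC

Derivation:
State after each event:
  event#1 t=0ms outcome=F: state=CLOSED
  event#2 t=3ms outcome=F: state=CLOSED
  event#3 t=7ms outcome=F: state=OPEN
  event#4 t=10ms outcome=S: state=OPEN
  event#5 t=13ms outcome=F: state=OPEN
  event#6 t=16ms outcome=F: state=OPEN
  event#7 t=18ms outcome=S: state=OPEN
  event#8 t=21ms outcome=F: state=OPEN
  event#9 t=23ms outcome=F: state=OPEN
  event#10 t=27ms outcome=F: state=OPEN
  event#11 t=28ms outcome=S: state=OPEN
  event#12 t=29ms outcome=F: state=OPEN
  event#13 t=30ms outcome=S: state=OPEN
  event#14 t=34ms outcome=F: state=OPEN
  event#15 t=37ms outcome=S: state=CLOSED
  event#16 t=38ms outcome=S: state=CLOSED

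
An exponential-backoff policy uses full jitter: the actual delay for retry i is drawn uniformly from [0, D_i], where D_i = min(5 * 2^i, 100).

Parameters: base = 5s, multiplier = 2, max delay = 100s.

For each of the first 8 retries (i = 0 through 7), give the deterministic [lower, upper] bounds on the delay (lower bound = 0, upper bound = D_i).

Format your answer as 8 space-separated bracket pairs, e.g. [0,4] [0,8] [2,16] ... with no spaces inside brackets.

Answer: [0,5] [0,10] [0,20] [0,40] [0,80] [0,100] [0,100] [0,100]

Derivation:
Computing bounds per retry:
  i=0: D_i=min(5*2^0,100)=5, bounds=[0,5]
  i=1: D_i=min(5*2^1,100)=10, bounds=[0,10]
  i=2: D_i=min(5*2^2,100)=20, bounds=[0,20]
  i=3: D_i=min(5*2^3,100)=40, bounds=[0,40]
  i=4: D_i=min(5*2^4,100)=80, bounds=[0,80]
  i=5: D_i=min(5*2^5,100)=100, bounds=[0,100]
  i=6: D_i=min(5*2^6,100)=100, bounds=[0,100]
  i=7: D_i=min(5*2^7,100)=100, bounds=[0,100]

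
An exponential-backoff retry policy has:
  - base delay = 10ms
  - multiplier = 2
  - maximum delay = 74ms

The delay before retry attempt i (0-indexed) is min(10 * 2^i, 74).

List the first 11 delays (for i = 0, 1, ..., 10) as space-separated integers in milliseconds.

Computing each delay:
  i=0: min(10*2^0, 74) = 10
  i=1: min(10*2^1, 74) = 20
  i=2: min(10*2^2, 74) = 40
  i=3: min(10*2^3, 74) = 74
  i=4: min(10*2^4, 74) = 74
  i=5: min(10*2^5, 74) = 74
  i=6: min(10*2^6, 74) = 74
  i=7: min(10*2^7, 74) = 74
  i=8: min(10*2^8, 74) = 74
  i=9: min(10*2^9, 74) = 74
  i=10: min(10*2^10, 74) = 74

Answer: 10 20 40 74 74 74 74 74 74 74 74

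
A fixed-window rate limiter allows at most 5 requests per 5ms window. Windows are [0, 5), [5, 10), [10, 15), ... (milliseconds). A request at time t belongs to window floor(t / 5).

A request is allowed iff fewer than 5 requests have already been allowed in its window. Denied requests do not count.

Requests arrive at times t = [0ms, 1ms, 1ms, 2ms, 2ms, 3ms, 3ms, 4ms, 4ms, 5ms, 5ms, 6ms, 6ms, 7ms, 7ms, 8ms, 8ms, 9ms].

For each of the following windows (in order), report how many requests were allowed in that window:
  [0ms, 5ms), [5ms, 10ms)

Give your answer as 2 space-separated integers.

Answer: 5 5

Derivation:
Processing requests:
  req#1 t=0ms (window 0): ALLOW
  req#2 t=1ms (window 0): ALLOW
  req#3 t=1ms (window 0): ALLOW
  req#4 t=2ms (window 0): ALLOW
  req#5 t=2ms (window 0): ALLOW
  req#6 t=3ms (window 0): DENY
  req#7 t=3ms (window 0): DENY
  req#8 t=4ms (window 0): DENY
  req#9 t=4ms (window 0): DENY
  req#10 t=5ms (window 1): ALLOW
  req#11 t=5ms (window 1): ALLOW
  req#12 t=6ms (window 1): ALLOW
  req#13 t=6ms (window 1): ALLOW
  req#14 t=7ms (window 1): ALLOW
  req#15 t=7ms (window 1): DENY
  req#16 t=8ms (window 1): DENY
  req#17 t=8ms (window 1): DENY
  req#18 t=9ms (window 1): DENY

Allowed counts by window: 5 5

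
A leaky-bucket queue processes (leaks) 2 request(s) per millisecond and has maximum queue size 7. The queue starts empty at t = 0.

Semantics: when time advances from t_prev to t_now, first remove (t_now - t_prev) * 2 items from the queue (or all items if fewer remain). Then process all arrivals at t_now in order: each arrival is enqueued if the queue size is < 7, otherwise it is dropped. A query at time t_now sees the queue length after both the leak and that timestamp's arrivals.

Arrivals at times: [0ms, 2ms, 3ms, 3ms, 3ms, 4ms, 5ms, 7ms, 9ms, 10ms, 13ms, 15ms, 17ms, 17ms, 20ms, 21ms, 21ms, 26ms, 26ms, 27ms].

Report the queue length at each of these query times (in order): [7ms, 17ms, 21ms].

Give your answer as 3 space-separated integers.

Queue lengths at query times:
  query t=7ms: backlog = 1
  query t=17ms: backlog = 2
  query t=21ms: backlog = 2

Answer: 1 2 2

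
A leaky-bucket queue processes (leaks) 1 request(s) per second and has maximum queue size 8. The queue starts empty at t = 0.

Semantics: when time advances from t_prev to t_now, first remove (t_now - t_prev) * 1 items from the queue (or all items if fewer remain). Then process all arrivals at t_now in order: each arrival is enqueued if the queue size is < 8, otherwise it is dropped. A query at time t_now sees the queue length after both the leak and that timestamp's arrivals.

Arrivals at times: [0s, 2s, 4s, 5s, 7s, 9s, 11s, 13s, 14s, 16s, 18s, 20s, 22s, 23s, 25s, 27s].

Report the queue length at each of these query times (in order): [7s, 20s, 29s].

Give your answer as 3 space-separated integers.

Answer: 1 1 0

Derivation:
Queue lengths at query times:
  query t=7s: backlog = 1
  query t=20s: backlog = 1
  query t=29s: backlog = 0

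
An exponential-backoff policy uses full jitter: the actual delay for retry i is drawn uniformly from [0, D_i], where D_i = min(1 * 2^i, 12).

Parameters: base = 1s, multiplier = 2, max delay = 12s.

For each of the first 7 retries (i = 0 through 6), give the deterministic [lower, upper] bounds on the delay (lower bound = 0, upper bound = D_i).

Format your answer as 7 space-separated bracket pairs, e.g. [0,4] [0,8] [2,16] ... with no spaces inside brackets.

Computing bounds per retry:
  i=0: D_i=min(1*2^0,12)=1, bounds=[0,1]
  i=1: D_i=min(1*2^1,12)=2, bounds=[0,2]
  i=2: D_i=min(1*2^2,12)=4, bounds=[0,4]
  i=3: D_i=min(1*2^3,12)=8, bounds=[0,8]
  i=4: D_i=min(1*2^4,12)=12, bounds=[0,12]
  i=5: D_i=min(1*2^5,12)=12, bounds=[0,12]
  i=6: D_i=min(1*2^6,12)=12, bounds=[0,12]

Answer: [0,1] [0,2] [0,4] [0,8] [0,12] [0,12] [0,12]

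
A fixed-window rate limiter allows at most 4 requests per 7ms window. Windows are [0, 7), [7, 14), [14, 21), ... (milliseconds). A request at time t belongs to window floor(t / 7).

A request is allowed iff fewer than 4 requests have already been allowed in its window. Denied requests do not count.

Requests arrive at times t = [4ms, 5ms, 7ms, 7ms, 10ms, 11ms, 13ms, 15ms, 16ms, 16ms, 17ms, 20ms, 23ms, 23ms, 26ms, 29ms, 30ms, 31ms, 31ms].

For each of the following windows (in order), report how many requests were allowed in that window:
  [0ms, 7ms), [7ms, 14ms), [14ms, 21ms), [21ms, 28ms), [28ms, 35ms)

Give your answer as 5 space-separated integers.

Answer: 2 4 4 3 4

Derivation:
Processing requests:
  req#1 t=4ms (window 0): ALLOW
  req#2 t=5ms (window 0): ALLOW
  req#3 t=7ms (window 1): ALLOW
  req#4 t=7ms (window 1): ALLOW
  req#5 t=10ms (window 1): ALLOW
  req#6 t=11ms (window 1): ALLOW
  req#7 t=13ms (window 1): DENY
  req#8 t=15ms (window 2): ALLOW
  req#9 t=16ms (window 2): ALLOW
  req#10 t=16ms (window 2): ALLOW
  req#11 t=17ms (window 2): ALLOW
  req#12 t=20ms (window 2): DENY
  req#13 t=23ms (window 3): ALLOW
  req#14 t=23ms (window 3): ALLOW
  req#15 t=26ms (window 3): ALLOW
  req#16 t=29ms (window 4): ALLOW
  req#17 t=30ms (window 4): ALLOW
  req#18 t=31ms (window 4): ALLOW
  req#19 t=31ms (window 4): ALLOW

Allowed counts by window: 2 4 4 3 4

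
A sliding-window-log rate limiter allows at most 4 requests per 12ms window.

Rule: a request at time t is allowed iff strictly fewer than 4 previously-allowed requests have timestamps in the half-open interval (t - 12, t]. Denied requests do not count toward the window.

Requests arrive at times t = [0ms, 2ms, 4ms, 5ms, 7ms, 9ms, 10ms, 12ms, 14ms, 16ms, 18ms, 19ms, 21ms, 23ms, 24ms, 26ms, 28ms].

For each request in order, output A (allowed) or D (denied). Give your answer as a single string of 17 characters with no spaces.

Answer: AAAADDDAAAADDDAAA

Derivation:
Tracking allowed requests in the window:
  req#1 t=0ms: ALLOW
  req#2 t=2ms: ALLOW
  req#3 t=4ms: ALLOW
  req#4 t=5ms: ALLOW
  req#5 t=7ms: DENY
  req#6 t=9ms: DENY
  req#7 t=10ms: DENY
  req#8 t=12ms: ALLOW
  req#9 t=14ms: ALLOW
  req#10 t=16ms: ALLOW
  req#11 t=18ms: ALLOW
  req#12 t=19ms: DENY
  req#13 t=21ms: DENY
  req#14 t=23ms: DENY
  req#15 t=24ms: ALLOW
  req#16 t=26ms: ALLOW
  req#17 t=28ms: ALLOW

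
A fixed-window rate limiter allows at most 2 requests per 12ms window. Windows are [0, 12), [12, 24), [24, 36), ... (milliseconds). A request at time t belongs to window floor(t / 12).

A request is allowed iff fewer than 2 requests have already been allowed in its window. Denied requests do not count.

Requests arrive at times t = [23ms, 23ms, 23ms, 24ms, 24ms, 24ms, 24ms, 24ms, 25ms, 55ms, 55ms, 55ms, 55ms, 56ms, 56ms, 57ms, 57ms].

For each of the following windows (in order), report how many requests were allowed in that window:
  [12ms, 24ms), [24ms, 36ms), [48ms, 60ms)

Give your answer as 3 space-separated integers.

Processing requests:
  req#1 t=23ms (window 1): ALLOW
  req#2 t=23ms (window 1): ALLOW
  req#3 t=23ms (window 1): DENY
  req#4 t=24ms (window 2): ALLOW
  req#5 t=24ms (window 2): ALLOW
  req#6 t=24ms (window 2): DENY
  req#7 t=24ms (window 2): DENY
  req#8 t=24ms (window 2): DENY
  req#9 t=25ms (window 2): DENY
  req#10 t=55ms (window 4): ALLOW
  req#11 t=55ms (window 4): ALLOW
  req#12 t=55ms (window 4): DENY
  req#13 t=55ms (window 4): DENY
  req#14 t=56ms (window 4): DENY
  req#15 t=56ms (window 4): DENY
  req#16 t=57ms (window 4): DENY
  req#17 t=57ms (window 4): DENY

Allowed counts by window: 2 2 2

Answer: 2 2 2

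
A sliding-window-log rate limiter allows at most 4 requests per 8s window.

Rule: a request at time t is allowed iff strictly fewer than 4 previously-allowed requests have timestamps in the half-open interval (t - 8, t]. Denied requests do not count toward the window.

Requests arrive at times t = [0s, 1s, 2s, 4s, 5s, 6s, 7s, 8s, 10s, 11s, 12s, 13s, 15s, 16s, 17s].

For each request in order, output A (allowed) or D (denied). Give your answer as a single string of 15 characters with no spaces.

Tracking allowed requests in the window:
  req#1 t=0s: ALLOW
  req#2 t=1s: ALLOW
  req#3 t=2s: ALLOW
  req#4 t=4s: ALLOW
  req#5 t=5s: DENY
  req#6 t=6s: DENY
  req#7 t=7s: DENY
  req#8 t=8s: ALLOW
  req#9 t=10s: ALLOW
  req#10 t=11s: ALLOW
  req#11 t=12s: ALLOW
  req#12 t=13s: DENY
  req#13 t=15s: DENY
  req#14 t=16s: ALLOW
  req#15 t=17s: DENY

Answer: AAAADDDAAAADDAD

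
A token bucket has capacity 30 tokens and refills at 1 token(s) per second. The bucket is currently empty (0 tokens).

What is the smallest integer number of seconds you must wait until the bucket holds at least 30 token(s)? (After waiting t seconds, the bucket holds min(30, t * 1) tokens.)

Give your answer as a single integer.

Answer: 30

Derivation:
Need t * 1 >= 30, so t >= 30/1.
Smallest integer t = ceil(30/1) = 30.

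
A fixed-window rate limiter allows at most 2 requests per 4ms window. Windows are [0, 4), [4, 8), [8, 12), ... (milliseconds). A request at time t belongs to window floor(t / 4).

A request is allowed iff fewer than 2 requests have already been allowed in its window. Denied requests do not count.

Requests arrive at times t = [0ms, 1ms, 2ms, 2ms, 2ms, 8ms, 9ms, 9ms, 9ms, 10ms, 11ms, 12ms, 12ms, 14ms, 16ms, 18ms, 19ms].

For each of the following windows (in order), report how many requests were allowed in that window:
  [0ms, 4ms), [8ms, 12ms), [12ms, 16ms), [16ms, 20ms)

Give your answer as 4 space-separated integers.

Processing requests:
  req#1 t=0ms (window 0): ALLOW
  req#2 t=1ms (window 0): ALLOW
  req#3 t=2ms (window 0): DENY
  req#4 t=2ms (window 0): DENY
  req#5 t=2ms (window 0): DENY
  req#6 t=8ms (window 2): ALLOW
  req#7 t=9ms (window 2): ALLOW
  req#8 t=9ms (window 2): DENY
  req#9 t=9ms (window 2): DENY
  req#10 t=10ms (window 2): DENY
  req#11 t=11ms (window 2): DENY
  req#12 t=12ms (window 3): ALLOW
  req#13 t=12ms (window 3): ALLOW
  req#14 t=14ms (window 3): DENY
  req#15 t=16ms (window 4): ALLOW
  req#16 t=18ms (window 4): ALLOW
  req#17 t=19ms (window 4): DENY

Allowed counts by window: 2 2 2 2

Answer: 2 2 2 2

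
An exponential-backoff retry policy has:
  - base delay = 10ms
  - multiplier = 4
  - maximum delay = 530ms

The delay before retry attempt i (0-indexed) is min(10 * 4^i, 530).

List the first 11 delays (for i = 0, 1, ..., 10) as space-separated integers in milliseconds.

Answer: 10 40 160 530 530 530 530 530 530 530 530

Derivation:
Computing each delay:
  i=0: min(10*4^0, 530) = 10
  i=1: min(10*4^1, 530) = 40
  i=2: min(10*4^2, 530) = 160
  i=3: min(10*4^3, 530) = 530
  i=4: min(10*4^4, 530) = 530
  i=5: min(10*4^5, 530) = 530
  i=6: min(10*4^6, 530) = 530
  i=7: min(10*4^7, 530) = 530
  i=8: min(10*4^8, 530) = 530
  i=9: min(10*4^9, 530) = 530
  i=10: min(10*4^10, 530) = 530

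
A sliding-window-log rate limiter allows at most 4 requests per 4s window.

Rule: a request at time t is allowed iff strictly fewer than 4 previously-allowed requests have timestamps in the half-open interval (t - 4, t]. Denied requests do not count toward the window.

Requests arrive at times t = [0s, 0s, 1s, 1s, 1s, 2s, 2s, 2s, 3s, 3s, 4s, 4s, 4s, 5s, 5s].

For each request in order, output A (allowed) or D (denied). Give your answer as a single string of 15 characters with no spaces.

Tracking allowed requests in the window:
  req#1 t=0s: ALLOW
  req#2 t=0s: ALLOW
  req#3 t=1s: ALLOW
  req#4 t=1s: ALLOW
  req#5 t=1s: DENY
  req#6 t=2s: DENY
  req#7 t=2s: DENY
  req#8 t=2s: DENY
  req#9 t=3s: DENY
  req#10 t=3s: DENY
  req#11 t=4s: ALLOW
  req#12 t=4s: ALLOW
  req#13 t=4s: DENY
  req#14 t=5s: ALLOW
  req#15 t=5s: ALLOW

Answer: AAAADDDDDDAADAA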